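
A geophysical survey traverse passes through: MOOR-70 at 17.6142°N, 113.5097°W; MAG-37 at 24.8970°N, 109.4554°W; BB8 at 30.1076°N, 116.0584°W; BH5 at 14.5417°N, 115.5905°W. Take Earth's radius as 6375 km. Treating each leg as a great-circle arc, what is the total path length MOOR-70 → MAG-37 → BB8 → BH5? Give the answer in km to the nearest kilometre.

3517 km

MOOR-70→MAG-37: c = 0.143167 rad, d = 912.69 km
MAG-37→BB8: c = 0.136763 rad, d = 871.86 km
BB8→BH5: c = 0.271780 rad, d = 1732.60 km
Total = 912.69 + 871.86 + 1732.60 = 3517.15 km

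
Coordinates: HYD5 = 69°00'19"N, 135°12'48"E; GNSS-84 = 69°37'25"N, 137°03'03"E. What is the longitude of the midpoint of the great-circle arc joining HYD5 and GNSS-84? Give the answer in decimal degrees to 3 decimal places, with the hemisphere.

136.119°E

HYD5: φ = +69.00528°, λ = +135.21333°
GNSS-84: φ = +69.62361°, λ = +137.05083°
Bx = cos φ₂ cos Δλ = 0.348007,  By = cos φ₂ sin Δλ = 0.011165
φₘ = atan2(sin φ₁ + sin φ₂, √((cos φ₁ + Bx)² + By²)) = 69.31688°
λₘ = λ₁ + atan2(By, cos φ₁ + Bx) = 136.11895°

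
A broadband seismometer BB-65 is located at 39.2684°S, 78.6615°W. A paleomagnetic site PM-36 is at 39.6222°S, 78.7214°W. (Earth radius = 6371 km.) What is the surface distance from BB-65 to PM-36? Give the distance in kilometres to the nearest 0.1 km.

Δφ = -0.3538°,  Δλ = -0.0599°
a = sin²(Δφ/2) + cos φ₁ cos φ₂ sin²(Δλ/2) = 0.000010
c = 2·arcsin(√a) = 0.006228 rad = 0.3568°
d = R·c = 6371 × 0.006228 = 39.7 km

39.7 km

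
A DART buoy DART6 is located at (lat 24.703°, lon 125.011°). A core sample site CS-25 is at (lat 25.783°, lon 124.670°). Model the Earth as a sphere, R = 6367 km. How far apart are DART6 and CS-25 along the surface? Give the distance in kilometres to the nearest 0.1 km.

124.8 km

Δφ = 1.0800°,  Δλ = -0.3410°
a = sin²(Δφ/2) + cos φ₁ cos φ₂ sin²(Δλ/2) = 0.000096
c = 2·arcsin(√a) = 0.019603 rad = 1.1232°
d = R·c = 6367 × 0.019603 = 124.8 km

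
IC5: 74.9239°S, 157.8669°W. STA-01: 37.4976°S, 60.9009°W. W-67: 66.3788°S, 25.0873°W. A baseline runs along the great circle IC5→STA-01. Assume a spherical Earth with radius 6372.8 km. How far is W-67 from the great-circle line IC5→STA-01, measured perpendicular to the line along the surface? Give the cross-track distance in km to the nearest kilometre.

2539 km

δ₁₃ = central angle IC5→W-67 = 0.619970 rad  (haversine)
θ₁₃ = bearing IC5→W-67 = 149.591°,  θ₁₂ = bearing IC5→STA-01 = 107.694°
dₓₜ = R·arcsin(sin δ₁₃ · sin(θ₁₃ − θ₁₂)) = 6372.8·arcsin(0.58101·sin(41.896°)) = 2539.252 km
|dₓₜ| = 2539.252 km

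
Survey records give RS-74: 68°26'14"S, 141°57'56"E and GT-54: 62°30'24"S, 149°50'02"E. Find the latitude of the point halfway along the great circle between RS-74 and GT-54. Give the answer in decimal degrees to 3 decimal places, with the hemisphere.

65.522°S

RS-74: φ = -68.43722°, λ = +141.96556°
GT-54: φ = -62.50667°, λ = +149.83389°
Bx = cos φ₂ cos Δλ = 0.457299,  By = cos φ₂ sin Δλ = 0.063198
φₘ = atan2(sin φ₁ + sin φ₂, √((cos φ₁ + Bx)² + By²)) = -65.52230°
λₘ = λ₁ + atan2(By, cos φ₁ + Bx) = 146.34701°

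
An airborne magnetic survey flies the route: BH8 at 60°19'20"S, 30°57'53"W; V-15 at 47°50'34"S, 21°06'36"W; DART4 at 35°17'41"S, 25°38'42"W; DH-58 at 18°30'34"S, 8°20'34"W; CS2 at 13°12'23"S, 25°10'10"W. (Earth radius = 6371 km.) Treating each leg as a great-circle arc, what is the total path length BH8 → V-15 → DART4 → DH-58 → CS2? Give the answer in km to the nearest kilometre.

BH8: φ = -60.32222°, λ = -30.96472°
V-15: φ = -47.84278°, λ = -21.11000°
DART4: φ = -35.29472°, λ = -25.64500°
DH-58: φ = -18.50944°, λ = -8.34278°
CS2: φ = -13.20639°, λ = -25.16944°
BH8→V-15: c = 0.239443 rad, d = 1525.49 km
V-15→DART4: c = 0.226764 rad, d = 1444.71 km
DART4→DH-58: c = 0.396622 rad, d = 2526.88 km
DH-58→CS2: c = 0.297087 rad, d = 1892.74 km
Total = 1525.49 + 1444.71 + 2526.88 + 1892.74 = 7389.83 km

7390 km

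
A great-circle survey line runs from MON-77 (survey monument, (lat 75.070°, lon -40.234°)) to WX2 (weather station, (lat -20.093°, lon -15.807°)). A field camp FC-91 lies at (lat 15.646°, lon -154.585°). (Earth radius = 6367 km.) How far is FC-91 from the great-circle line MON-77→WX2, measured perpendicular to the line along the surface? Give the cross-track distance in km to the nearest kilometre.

4343 km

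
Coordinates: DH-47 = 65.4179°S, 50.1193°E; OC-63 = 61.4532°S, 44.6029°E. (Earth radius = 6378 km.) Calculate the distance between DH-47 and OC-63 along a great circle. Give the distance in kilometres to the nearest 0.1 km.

519.4 km

Δφ = 3.9647°,  Δλ = -5.5164°
a = sin²(Δφ/2) + cos φ₁ cos φ₂ sin²(Δλ/2) = 0.001657
c = 2·arcsin(√a) = 0.081433 rad = 4.6658°
d = R·c = 6378 × 0.081433 = 519.4 km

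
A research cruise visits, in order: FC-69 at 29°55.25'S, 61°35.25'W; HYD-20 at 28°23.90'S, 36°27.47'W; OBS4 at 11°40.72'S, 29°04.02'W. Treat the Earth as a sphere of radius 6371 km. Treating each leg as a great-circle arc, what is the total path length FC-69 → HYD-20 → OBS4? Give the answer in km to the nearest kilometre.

4453 km

FC-69: φ = -29.92083°, λ = -61.58750°
HYD-20: φ = -28.39833°, λ = -36.45783°
OBS4: φ = -11.67867°, λ = -29.06700°
FC-69→HYD-20: c = 0.383172 rad, d = 2441.19 km
HYD-20→OBS4: c = 0.315741 rad, d = 2011.58 km
Total = 2441.19 + 2011.58 = 4452.77 km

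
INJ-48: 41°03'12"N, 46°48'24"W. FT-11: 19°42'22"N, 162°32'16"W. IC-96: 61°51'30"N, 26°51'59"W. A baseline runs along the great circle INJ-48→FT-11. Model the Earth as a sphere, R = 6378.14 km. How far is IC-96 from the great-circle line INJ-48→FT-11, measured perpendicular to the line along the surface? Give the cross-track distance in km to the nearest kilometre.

INJ-48: φ = +41.05333°, λ = -46.80667°
FT-11: φ = +19.70611°, λ = -162.53778°
IC-96: φ = +61.85833°, λ = -26.86639°
δ₁₃ = central angle INJ-48→IC-96 = 0.419061 rad  (haversine)
θ₁₃ = bearing INJ-48→IC-96 = 23.285°,  θ₁₂ = bearing INJ-48→FT-11 = 301.647°
dₓₜ = R·arcsin(sin δ₁₃ · sin(θ₁₃ − θ₁₂)) = 6378.14·arcsin(0.40690·sin(-278.362°)) = 2642.655 km
|dₓₜ| = 2642.655 km

2643 km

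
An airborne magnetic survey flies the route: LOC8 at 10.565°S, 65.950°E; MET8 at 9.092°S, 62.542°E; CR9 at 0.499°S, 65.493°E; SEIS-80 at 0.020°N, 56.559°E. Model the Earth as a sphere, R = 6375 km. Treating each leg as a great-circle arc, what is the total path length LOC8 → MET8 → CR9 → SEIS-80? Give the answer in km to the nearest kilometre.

2414 km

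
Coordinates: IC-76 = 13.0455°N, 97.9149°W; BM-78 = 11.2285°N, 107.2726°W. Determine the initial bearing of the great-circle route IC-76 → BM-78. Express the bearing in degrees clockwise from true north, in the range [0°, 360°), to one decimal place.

259.8°

Δλ = -9.3577°
y = sin Δλ · cos φ₂ = -0.159485
x = cos φ₁ sin φ₂ − sin φ₁ cos φ₂ cos Δλ = -0.028761
θ = atan2(y, x) = -100.2226° → 259.7774° (mod 360°)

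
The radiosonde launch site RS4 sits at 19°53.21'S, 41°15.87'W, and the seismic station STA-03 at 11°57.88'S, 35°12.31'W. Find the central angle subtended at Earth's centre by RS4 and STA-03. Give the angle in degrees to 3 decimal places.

9.831°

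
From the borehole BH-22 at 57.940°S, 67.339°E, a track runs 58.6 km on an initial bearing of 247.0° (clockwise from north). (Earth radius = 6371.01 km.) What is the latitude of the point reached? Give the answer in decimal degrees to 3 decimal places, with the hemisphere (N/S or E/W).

δ = d/R = 58.6/6371.01 = 0.009198 rad
φ₂ = arcsin(sin φ₁ cos δ + cos φ₁ sin δ cos θ)
   = arcsin(-0.84749·0.99996 + 0.53081·0.00920·-0.39073) = -58.14262°
λ₂ = λ₁ + atan2(sin θ sin δ cos φ₁, cos δ − sin φ₁ sin φ₂) = 66.41987°

58.143°S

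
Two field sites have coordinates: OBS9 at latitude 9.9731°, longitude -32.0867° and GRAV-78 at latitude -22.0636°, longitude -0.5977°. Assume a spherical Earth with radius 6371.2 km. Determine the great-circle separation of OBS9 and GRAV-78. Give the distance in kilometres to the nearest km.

Δφ = -32.0367°,  Δλ = 31.4890°
a = sin²(Δφ/2) + cos φ₁ cos φ₂ sin²(Δλ/2) = 0.143352
c = 2·arcsin(√a) = 0.776607 rad = 44.4963°
d = R·c = 6371.2 × 0.776607 = 4947.9 km

4948 km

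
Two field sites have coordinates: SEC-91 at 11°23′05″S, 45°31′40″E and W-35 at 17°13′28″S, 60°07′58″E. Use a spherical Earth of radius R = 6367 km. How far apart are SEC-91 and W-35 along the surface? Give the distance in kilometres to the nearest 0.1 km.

SEC-91: φ = -11.38472°, λ = +45.52778°
W-35: φ = -17.22444°, λ = +60.13278°
Δφ = -5.8397°,  Δλ = 14.6050°
a = sin²(Δφ/2) + cos φ₁ cos φ₂ sin²(Δλ/2) = 0.017723
c = 2·arcsin(√a) = 0.267048 rad = 15.3007°
d = R·c = 6367 × 0.267048 = 1700.3 km

1700.3 km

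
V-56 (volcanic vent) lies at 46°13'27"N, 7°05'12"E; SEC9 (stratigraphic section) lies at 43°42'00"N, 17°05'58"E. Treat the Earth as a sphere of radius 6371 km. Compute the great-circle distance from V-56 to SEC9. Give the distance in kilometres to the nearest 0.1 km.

835.6 km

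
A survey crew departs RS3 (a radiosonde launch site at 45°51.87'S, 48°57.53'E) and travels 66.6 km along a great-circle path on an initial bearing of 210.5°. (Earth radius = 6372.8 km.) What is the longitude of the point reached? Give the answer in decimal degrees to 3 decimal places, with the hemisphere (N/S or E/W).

48.518°E

RS3: φ = -45.86450°, λ = +48.95883°
δ = d/R = 66.6/6372.8 = 0.010451 rad
φ₂ = arcsin(sin φ₁ cos δ + cos φ₁ sin δ cos θ)
   = arcsin(-0.71769·0.99995 + 0.69636·0.01045·-0.86163) = -46.37958°
λ₂ = λ₁ + atan2(sin θ sin δ cos φ₁, cos δ − sin φ₁ sin φ₂) = 48.51832°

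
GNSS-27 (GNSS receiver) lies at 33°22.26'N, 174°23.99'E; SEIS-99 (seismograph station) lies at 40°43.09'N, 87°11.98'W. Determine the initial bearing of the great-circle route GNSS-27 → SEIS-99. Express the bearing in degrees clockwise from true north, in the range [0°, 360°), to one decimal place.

51.1°

GNSS-27: φ = +33.37100°, λ = +174.39983°
SEIS-99: φ = +40.71817°, λ = -87.19967°
Δλ = 98.4005°
y = sin Δλ · cos φ₂ = 0.749796
x = cos φ₁ sin φ₂ − sin φ₁ cos φ₂ cos Δλ = 0.605692
θ = atan2(y, x) = 51.0684° → 51.0684° (mod 360°)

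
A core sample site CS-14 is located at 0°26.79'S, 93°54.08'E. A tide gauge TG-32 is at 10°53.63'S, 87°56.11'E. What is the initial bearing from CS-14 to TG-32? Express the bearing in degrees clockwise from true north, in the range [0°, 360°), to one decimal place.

209.4°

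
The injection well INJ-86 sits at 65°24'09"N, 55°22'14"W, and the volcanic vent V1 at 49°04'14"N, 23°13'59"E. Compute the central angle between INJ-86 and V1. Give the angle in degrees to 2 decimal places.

42.20°

INJ-86: φ = +65.40250°, λ = -55.37056°
V1: φ = +49.07056°, λ = +23.23306°
Δφ = -16.3319°,  Δλ = 78.6036°
a = sin²(Δφ/2) + cos φ₁ cos φ₂ sin²(Δλ/2) = 0.129580
c = 2·arcsin(√a) = 0.736477 rad = 42.1970°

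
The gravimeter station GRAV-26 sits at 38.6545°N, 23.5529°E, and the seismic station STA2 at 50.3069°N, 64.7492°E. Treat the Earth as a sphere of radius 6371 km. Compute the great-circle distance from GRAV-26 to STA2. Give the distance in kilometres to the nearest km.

Δφ = 11.6524°,  Δλ = 41.1963°
a = sin²(Δφ/2) + cos φ₁ cos φ₂ sin²(Δλ/2) = 0.072037
c = 2·arcsin(√a) = 0.543455 rad = 31.1377°
d = R·c = 6371 × 0.543455 = 3462.4 km

3462 km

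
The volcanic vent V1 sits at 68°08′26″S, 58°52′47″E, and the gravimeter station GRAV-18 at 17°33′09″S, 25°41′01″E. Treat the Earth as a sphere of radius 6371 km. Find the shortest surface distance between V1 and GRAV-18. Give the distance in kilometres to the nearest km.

6089 km

V1: φ = -68.14056°, λ = +58.87972°
GRAV-18: φ = -17.55250°, λ = +25.68361°
Δφ = 50.5881°,  Δλ = -33.1961°
a = sin²(Δφ/2) + cos φ₁ cos φ₂ sin²(Δλ/2) = 0.211522
c = 2·arcsin(√a) = 0.955798 rad = 54.7632°
d = R·c = 6371 × 0.955798 = 6089.4 km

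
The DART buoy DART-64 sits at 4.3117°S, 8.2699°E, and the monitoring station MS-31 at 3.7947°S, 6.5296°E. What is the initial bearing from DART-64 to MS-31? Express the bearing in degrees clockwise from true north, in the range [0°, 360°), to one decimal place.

286.5°

Δλ = -1.7403°
y = sin Δλ · cos φ₂ = -0.030303
x = cos φ₁ sin φ₂ − sin φ₁ cos φ₂ cos Δλ = 0.008989
θ = atan2(y, x) = -73.4782° → 286.5218° (mod 360°)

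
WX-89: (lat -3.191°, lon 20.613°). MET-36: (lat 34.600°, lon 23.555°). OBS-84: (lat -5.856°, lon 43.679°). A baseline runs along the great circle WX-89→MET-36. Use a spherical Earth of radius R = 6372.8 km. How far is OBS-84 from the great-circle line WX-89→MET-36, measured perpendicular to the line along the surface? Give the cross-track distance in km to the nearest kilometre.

2569 km

δ₁₃ = central angle WX-89→OBS-84 = 0.403956 rad  (haversine)
θ₁₃ = bearing WX-89→OBS-84 = 97.444°,  θ₁₂ = bearing WX-89→MET-36 = 3.944°
dₓₜ = R·arcsin(sin δ₁₃ · sin(θ₁₃ − θ₁₂)) = 6372.8·arcsin(0.39306·sin(93.500°)) = 2569.254 km
|dₓₜ| = 2569.254 km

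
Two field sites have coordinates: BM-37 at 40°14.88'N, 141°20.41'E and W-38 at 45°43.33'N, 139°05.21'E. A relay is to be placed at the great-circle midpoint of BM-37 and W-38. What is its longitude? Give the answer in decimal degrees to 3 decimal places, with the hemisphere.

140.264°E

BM-37: φ = +40.24800°, λ = +141.34017°
W-38: φ = +45.72217°, λ = +139.08683°
Bx = cos φ₂ cos Δλ = 0.697599,  By = cos φ₂ sin Δλ = -0.027449
φₘ = atan2(sin φ₁ + sin φ₂, √((cos φ₁ + Bx)² + By²)) = 42.99060°
λₘ = λ₁ + atan2(By, cos φ₁ + Bx) = 140.26371°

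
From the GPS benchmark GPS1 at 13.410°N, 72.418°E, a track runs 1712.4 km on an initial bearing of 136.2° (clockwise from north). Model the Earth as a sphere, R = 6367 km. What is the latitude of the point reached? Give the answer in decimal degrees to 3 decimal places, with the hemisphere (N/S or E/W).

δ = d/R = 1712.4/6367 = 0.268949 rad
φ₂ = arcsin(sin φ₁ cos δ + cos φ₁ sin δ cos θ)
   = arcsin(0.23192·0.96405 + 0.97274·0.26572·-0.72176) = 2.12181°
λ₂ = λ₁ + atan2(sin θ sin δ cos φ₁, cos δ − sin φ₁ sin φ₂) = 83.02326°

2.122°N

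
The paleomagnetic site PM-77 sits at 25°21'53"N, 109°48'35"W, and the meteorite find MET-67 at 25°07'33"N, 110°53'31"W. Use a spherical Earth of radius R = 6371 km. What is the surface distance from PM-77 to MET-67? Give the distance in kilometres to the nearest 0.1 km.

112.0 km

PM-77: φ = +25.36472°, λ = -109.80972°
MET-67: φ = +25.12583°, λ = -110.89194°
Δφ = -0.2389°,  Δλ = -1.0822°
a = sin²(Δφ/2) + cos φ₁ cos φ₂ sin²(Δλ/2) = 0.000077
c = 2·arcsin(√a) = 0.017586 rad = 1.0076°
d = R·c = 6371 × 0.017586 = 112.0 km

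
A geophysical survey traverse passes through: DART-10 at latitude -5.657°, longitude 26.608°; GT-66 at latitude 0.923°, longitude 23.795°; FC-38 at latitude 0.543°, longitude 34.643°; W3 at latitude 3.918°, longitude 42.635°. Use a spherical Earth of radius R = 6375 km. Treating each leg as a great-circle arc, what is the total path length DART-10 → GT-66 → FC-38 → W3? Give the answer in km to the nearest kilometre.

2968 km

DART-10→GT-66: c = 0.124870 rad, d = 796.05 km
GT-66→FC-38: c = 0.189434 rad, d = 1207.64 km
FC-38→W3: c = 0.151298 rad, d = 964.53 km
Total = 796.05 + 1207.64 + 964.53 = 2968.21 km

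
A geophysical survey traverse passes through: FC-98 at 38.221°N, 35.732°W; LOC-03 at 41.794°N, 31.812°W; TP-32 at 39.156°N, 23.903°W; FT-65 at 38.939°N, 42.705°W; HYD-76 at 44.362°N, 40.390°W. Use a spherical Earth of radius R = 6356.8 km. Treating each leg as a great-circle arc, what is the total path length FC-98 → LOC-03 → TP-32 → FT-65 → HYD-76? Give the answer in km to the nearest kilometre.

FC-98→LOC-03: c = 0.081436 rad, d = 517.67 km
LOC-03→TP-32: c = 0.114595 rad, d = 728.46 km
TP-32→FT-65: c = 0.254426 rad, d = 1617.33 km
FT-65→HYD-76: c = 0.099336 rad, d = 631.46 km
Total = 517.67 + 728.46 + 1617.33 + 631.46 = 3494.93 km

3495 km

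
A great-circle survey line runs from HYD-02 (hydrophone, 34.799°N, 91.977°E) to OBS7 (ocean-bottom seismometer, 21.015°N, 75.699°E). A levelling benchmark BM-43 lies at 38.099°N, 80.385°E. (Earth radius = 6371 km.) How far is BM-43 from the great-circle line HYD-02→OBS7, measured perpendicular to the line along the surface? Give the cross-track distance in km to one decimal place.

974.0 km

δ₁₃ = central angle HYD-02→BM-43 = 0.172485 rad  (haversine)
θ₁₃ = bearing HYD-02→BM-43 = 292.878°,  θ₁₂ = bearing HYD-02→OBS7 = 230.342°
dₓₜ = R·arcsin(sin δ₁₃ · sin(θ₁₃ − θ₁₂)) = 6371·arcsin(0.17163·sin(62.536°)) = 974.017 km
|dₓₜ| = 974.017 km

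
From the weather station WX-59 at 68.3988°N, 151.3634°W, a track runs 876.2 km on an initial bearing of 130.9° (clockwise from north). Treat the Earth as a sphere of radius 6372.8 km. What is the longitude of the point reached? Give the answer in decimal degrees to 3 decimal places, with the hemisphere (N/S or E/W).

138.346°W

δ = d/R = 876.2/6372.8 = 0.137491 rad
φ₂ = arcsin(sin φ₁ cos δ + cos φ₁ sin δ cos θ)
   = arcsin(0.92977·0.99056 + 0.36814·0.13706·-0.65474) = 62.61780°
λ₂ = λ₁ + atan2(sin θ sin δ cos φ₁, cos δ − sin φ₁ sin φ₂) = -138.34611°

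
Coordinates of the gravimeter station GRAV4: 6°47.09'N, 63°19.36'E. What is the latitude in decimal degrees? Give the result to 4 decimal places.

6° + 47.09′/60 = 6 + 0.78483 = 6.7848°

6.7848°N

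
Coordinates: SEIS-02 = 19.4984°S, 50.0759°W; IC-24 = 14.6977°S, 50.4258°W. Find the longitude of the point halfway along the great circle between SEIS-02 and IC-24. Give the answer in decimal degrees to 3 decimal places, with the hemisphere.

50.253°W

Bx = cos φ₂ cos Δλ = 0.967260,  By = cos φ₂ sin Δλ = -0.005907
φₘ = atan2(sin φ₁ + sin φ₂, √((cos φ₁ + Bx)² + By²)) = -17.09813°
λₘ = λ₁ + atan2(By, cos φ₁ + Bx) = -50.25311°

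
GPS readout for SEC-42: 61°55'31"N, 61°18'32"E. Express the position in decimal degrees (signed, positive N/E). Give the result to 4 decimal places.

lat: 61.9253° N → +61.9253°
lon: 61.3089° E → +61.3089°

+61.9253°, +61.3089°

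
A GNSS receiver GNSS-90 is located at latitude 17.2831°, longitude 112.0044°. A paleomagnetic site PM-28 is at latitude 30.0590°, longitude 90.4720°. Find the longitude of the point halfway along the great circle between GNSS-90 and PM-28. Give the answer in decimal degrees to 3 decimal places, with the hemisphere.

Bx = cos φ₂ cos Δλ = 0.805106,  By = cos φ₂ sin Δλ = -0.317666
φₘ = atan2(sin φ₁ + sin φ₂, √((cos φ₁ + Bx)² + By²)) = 24.04652°
λₘ = λ₁ + atan2(By, cos φ₁ + Bx) = 101.77287°

101.773°E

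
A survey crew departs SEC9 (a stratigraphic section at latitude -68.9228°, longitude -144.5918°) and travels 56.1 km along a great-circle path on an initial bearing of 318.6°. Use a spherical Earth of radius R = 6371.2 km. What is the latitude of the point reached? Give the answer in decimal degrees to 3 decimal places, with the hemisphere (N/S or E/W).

68.542°S

δ = d/R = 56.1/6371.2 = 0.008805 rad
φ₂ = arcsin(sin φ₁ cos δ + cos φ₁ sin δ cos θ)
   = arcsin(-0.93310·0.99996 + 0.35963·0.00881·0.75011) = -68.54189°
λ₂ = λ₁ + atan2(sin θ sin δ cos φ₁, cos δ − sin φ₁ sin φ₂) = -145.50384°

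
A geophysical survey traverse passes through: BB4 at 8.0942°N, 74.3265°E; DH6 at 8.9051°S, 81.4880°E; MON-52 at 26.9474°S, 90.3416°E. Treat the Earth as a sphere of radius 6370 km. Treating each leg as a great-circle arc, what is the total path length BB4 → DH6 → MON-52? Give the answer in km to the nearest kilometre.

4261 km

BB4→DH6: c = 0.321768 rad, d = 2049.66 km
DH6→MON-52: c = 0.347184 rad, d = 2211.56 km
Total = 2049.66 + 2211.56 = 4261.22 km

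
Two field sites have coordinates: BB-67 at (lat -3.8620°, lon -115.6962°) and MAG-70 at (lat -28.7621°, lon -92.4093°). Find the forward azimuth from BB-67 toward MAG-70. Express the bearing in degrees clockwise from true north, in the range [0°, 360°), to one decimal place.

Δλ = 23.2869°
y = sin Δλ · cos φ₂ = 0.346561
x = cos φ₁ sin φ₂ − sin φ₁ cos φ₂ cos Δλ = -0.425847
θ = atan2(y, x) = 140.8608° → 140.8608° (mod 360°)

140.9°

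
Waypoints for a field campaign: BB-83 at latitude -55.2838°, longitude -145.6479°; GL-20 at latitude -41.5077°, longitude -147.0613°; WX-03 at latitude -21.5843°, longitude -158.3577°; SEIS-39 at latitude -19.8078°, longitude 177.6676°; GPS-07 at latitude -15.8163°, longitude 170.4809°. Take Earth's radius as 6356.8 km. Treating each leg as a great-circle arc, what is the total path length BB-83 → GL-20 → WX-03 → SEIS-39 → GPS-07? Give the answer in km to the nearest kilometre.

7354 km

BB-83→GL-20: c = 0.240983 rad, d = 1531.88 km
GL-20→WX-03: c = 0.385372 rad, d = 2449.73 km
WX-03→SEIS-39: c = 0.392278 rad, d = 2493.63 km
SEIS-39→GPS-07: c = 0.138220 rad, d = 878.64 km
Total = 1531.88 + 2449.73 + 2493.63 + 878.64 = 7353.88 km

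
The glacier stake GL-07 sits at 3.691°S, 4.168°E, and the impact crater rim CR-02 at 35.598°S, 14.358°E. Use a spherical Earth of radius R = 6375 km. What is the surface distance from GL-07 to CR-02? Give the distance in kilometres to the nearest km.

3702 km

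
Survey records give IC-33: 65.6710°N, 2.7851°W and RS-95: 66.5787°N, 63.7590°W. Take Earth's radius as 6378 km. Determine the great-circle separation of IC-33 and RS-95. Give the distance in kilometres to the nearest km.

2640 km

Δφ = 0.9077°,  Δλ = -60.9739°
a = sin²(Δφ/2) + cos φ₁ cos φ₂ sin²(Δλ/2) = 0.042213
c = 2·arcsin(√a) = 0.413863 rad = 23.7126°
d = R·c = 6378 × 0.413863 = 2639.6 km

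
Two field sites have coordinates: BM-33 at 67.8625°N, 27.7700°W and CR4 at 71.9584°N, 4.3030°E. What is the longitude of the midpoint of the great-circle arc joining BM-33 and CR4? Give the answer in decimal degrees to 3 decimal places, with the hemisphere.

13.343°W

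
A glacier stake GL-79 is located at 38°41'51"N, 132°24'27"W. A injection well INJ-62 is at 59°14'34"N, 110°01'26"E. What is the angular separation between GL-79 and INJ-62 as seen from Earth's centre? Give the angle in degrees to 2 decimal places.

GL-79: φ = +38.69750°, λ = -132.40750°
INJ-62: φ = +59.24278°, λ = +110.02389°
Δφ = 20.5453°,  Δλ = -117.5686°
a = sin²(Δφ/2) + cos φ₁ cos φ₂ sin²(Δλ/2) = 0.323726
c = 2·arcsin(√a) = 1.210504 rad = 69.3568°

69.36°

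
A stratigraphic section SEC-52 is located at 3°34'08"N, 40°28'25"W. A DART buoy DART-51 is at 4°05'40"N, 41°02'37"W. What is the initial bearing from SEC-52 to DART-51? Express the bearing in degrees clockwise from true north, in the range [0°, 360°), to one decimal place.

312.8°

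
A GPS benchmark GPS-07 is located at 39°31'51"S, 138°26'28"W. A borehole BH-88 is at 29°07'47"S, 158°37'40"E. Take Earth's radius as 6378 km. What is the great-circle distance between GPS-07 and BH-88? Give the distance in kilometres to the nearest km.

5782 km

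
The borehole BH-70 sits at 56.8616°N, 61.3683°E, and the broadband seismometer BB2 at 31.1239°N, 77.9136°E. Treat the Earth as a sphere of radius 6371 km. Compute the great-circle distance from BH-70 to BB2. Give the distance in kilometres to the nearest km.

3134 km

Δφ = -25.7377°,  Δλ = 16.5453°
a = sin²(Δφ/2) + cos φ₁ cos φ₂ sin²(Δλ/2) = 0.059292
c = 2·arcsin(√a) = 0.491947 rad = 28.1865°
d = R·c = 6371 × 0.491947 = 3134.2 km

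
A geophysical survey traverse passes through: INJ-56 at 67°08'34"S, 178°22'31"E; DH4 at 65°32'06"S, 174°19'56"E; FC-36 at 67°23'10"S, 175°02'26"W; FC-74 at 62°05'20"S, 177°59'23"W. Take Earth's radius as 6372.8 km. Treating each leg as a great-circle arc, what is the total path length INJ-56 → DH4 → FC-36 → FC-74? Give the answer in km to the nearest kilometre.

1374 km

INJ-56: φ = -67.14278°, λ = +178.37528°
DH4: φ = -65.53500°, λ = +174.33222°
FC-36: φ = -67.38611°, λ = -175.04056°
FC-74: φ = -62.08889°, λ = -177.98972°
INJ-56→DH4: c = 0.039853 rad, d = 253.97 km
DH4→FC-36: c = 0.080685 rad, d = 514.19 km
FC-36→FC-74: c = 0.095001 rad, d = 605.42 km
Total = 253.97 + 514.19 + 605.42 = 1373.58 km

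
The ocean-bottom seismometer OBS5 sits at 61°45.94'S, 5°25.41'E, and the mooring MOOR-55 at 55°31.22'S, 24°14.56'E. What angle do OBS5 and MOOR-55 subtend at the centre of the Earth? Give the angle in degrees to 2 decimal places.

OBS5: φ = -61.76567°, λ = +5.42350°
MOOR-55: φ = -55.52033°, λ = +24.24267°
Δφ = 6.2453°,  Δλ = 18.8192°
a = sin²(Δφ/2) + cos φ₁ cos φ₂ sin²(Δλ/2) = 0.010126
c = 2·arcsin(√a) = 0.201597 rad = 11.5506°

11.55°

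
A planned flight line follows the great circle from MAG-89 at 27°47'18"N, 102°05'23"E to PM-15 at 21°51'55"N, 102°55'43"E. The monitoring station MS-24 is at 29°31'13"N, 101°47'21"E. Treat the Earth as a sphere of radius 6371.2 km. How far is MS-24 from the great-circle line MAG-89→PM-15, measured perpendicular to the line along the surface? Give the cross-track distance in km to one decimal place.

3.7 km

MAG-89: φ = +27.78833°, λ = +102.08972°
PM-15: φ = +21.86528°, λ = +102.92861°
MS-24: φ = +29.52028°, λ = +101.78917°
δ₁₃ = central angle MAG-89→MS-24 = 0.030577 rad  (haversine)
θ₁₃ = bearing MAG-89→MS-24 = 351.413°,  θ₁₂ = bearing MAG-89→PM-15 = 172.496°
dₓₜ = R·arcsin(sin δ₁₃ · sin(θ₁₃ − θ₁₂)) = 6371.2·arcsin(0.03057·sin(178.918°)) = 3.680 km
|dₓₜ| = 3.680 km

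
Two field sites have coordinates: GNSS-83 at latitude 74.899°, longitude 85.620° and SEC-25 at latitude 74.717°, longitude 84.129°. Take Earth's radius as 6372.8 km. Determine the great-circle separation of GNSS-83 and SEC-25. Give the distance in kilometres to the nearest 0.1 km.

47.9 km

Δφ = -0.1820°,  Δλ = -1.4910°
a = sin²(Δφ/2) + cos φ₁ cos φ₂ sin²(Δλ/2) = 0.000014
c = 2·arcsin(√a) = 0.007523 rad = 0.4310°
d = R·c = 6372.8 × 0.007523 = 47.9 km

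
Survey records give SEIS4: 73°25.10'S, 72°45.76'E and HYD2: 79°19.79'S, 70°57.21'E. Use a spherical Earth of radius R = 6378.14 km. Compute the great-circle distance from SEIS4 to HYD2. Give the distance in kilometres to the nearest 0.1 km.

SEIS4: φ = -73.41833°, λ = +72.76267°
HYD2: φ = -79.32983°, λ = +70.95350°
Δφ = -5.9115°,  Δλ = -1.8092°
a = sin²(Δφ/2) + cos φ₁ cos φ₂ sin²(Δλ/2) = 0.002672
c = 2·arcsin(√a) = 0.103431 rad = 5.9261°
d = R·c = 6378.14 × 0.103431 = 659.7 km

659.7 km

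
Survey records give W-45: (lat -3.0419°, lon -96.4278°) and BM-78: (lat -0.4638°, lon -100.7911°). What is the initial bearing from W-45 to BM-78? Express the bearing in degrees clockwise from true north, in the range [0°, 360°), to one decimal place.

Δλ = -4.3633°
y = sin Δλ · cos φ₂ = -0.076078
x = cos φ₁ sin φ₂ − sin φ₁ cos φ₂ cos Δλ = 0.044827
θ = atan2(y, x) = -59.4921° → 300.5079° (mod 360°)

300.5°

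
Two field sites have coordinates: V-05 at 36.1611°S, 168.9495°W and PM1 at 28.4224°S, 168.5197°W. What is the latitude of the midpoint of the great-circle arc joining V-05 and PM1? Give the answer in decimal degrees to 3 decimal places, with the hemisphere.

32.292°S

Bx = cos φ₂ cos Δλ = 0.879438,  By = cos φ₂ sin Δλ = 0.006597
φₘ = atan2(sin φ₁ + sin φ₂, √((cos φ₁ + Bx)² + By²)) = -32.29193°
λₘ = λ₁ + atan2(By, cos φ₁ + Bx) = -168.72541°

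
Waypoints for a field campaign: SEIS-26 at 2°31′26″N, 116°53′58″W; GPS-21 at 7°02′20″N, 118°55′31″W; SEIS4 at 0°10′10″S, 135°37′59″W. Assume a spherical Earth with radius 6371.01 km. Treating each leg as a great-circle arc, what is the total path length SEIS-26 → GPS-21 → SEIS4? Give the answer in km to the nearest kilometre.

SEIS-26: φ = +2.52389°, λ = -116.89944°
GPS-21: φ = +7.03889°, λ = -118.92528°
SEIS4: φ = -0.16944°, λ = -135.63306°
SEIS-26→GPS-21: c = 0.086316 rad, d = 549.92 km
GPS-21→SEIS4: c = 0.316925 rad, d = 2019.13 km
Total = 549.92 + 2019.13 = 2569.05 km

2569 km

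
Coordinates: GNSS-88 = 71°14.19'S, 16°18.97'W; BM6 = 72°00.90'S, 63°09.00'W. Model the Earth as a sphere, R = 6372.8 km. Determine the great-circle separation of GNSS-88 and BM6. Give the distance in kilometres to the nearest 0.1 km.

GNSS-88: φ = -71.23650°, λ = -16.31617°
BM6: φ = -72.01500°, λ = -63.15000°
Δφ = -0.7785°,  Δλ = -46.8338°
a = sin²(Δφ/2) + cos φ₁ cos φ₂ sin²(Δλ/2) = 0.015733
c = 2·arcsin(√a) = 0.251523 rad = 14.4112°
d = R·c = 6372.8 × 0.251523 = 1602.9 km

1602.9 km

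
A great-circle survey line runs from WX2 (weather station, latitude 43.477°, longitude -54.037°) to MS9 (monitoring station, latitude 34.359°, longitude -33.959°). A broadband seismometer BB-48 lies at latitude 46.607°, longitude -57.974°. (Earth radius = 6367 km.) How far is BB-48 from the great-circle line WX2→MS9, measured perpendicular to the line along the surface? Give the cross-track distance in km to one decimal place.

204.7 km

δ₁₃ = central angle WX2→BB-48 = 0.073067 rad  (haversine)
θ₁₃ = bearing WX2→BB-48 = 319.749°,  θ₁₂ = bearing WX2→MS9 = 113.623°
dₓₜ = R·arcsin(sin δ₁₃ · sin(θ₁₃ − θ₁₂)) = 6367·arcsin(0.07300·sin(206.127°)) = -204.715 km
|dₓₜ| = 204.715 km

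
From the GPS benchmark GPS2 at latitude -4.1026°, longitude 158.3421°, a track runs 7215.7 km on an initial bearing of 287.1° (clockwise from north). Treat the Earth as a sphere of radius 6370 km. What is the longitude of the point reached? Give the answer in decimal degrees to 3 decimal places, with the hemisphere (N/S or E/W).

δ = d/R = 7215.7/6370 = 1.132763 rad
φ₂ = arcsin(sin φ₁ cos δ + cos φ₁ sin δ cos θ)
   = arcsin(-0.07154·0.42416 + 0.99744·0.90559·0.29404) = 13.60644°
λ₂ = λ₁ + atan2(sin θ sin δ cos φ₁, cos δ − sin φ₁ sin φ₂) = 95.39992°

95.400°E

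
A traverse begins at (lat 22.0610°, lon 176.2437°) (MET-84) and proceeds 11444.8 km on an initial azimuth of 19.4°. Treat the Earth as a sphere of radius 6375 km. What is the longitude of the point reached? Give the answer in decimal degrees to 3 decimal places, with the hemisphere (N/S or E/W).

34.169°W

δ = d/R = 11444.8/6375 = 1.795263 rad
φ₂ = arcsin(sin φ₁ cos δ + cos φ₁ sin δ cos θ)
   = arcsin(0.37559·-0.22259 + 0.92678·0.97491·0.94322) = 50.23121°
λ₂ = λ₁ + atan2(sin θ sin δ cos φ₁, cos δ − sin φ₁ sin φ₂) = -34.16906°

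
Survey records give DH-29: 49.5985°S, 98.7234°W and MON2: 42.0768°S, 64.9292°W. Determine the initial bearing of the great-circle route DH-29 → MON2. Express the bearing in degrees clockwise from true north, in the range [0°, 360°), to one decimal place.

85.1°

Δλ = 33.7942°
y = sin Δλ · cos φ₂ = 0.412846
x = cos φ₁ sin φ₂ − sin φ₁ cos φ₂ cos Δλ = 0.035400
θ = atan2(y, x) = 85.0991° → 85.0991° (mod 360°)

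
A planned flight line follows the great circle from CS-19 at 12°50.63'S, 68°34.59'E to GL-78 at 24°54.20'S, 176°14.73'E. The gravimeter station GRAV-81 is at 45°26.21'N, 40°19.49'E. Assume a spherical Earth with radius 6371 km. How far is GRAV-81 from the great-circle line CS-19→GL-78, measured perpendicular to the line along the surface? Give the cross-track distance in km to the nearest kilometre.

CS-19: φ = -12.84383°, λ = +68.57650°
GL-78: φ = -24.90333°, λ = +176.24550°
GRAV-81: φ = +45.43683°, λ = +40.32483°
δ₁₃ = central angle CS-19→GRAV-81 = 1.110446 rad  (haversine)
θ₁₃ = bearing CS-19→GRAV-81 = 338.239°,  θ₁₂ = bearing CS-19→GL-78 = 118.628°
dₓₜ = R·arcsin(sin δ₁₃ · sin(θ₁₃ − θ₁₂)) = 6371·arcsin(0.89590·sin(219.610°)) = -3873.294 km
|dₓₜ| = 3873.294 km

3873 km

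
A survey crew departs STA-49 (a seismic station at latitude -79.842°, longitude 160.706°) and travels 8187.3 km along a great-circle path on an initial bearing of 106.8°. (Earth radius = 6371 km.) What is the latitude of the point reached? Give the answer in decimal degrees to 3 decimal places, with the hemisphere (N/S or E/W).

19.046°S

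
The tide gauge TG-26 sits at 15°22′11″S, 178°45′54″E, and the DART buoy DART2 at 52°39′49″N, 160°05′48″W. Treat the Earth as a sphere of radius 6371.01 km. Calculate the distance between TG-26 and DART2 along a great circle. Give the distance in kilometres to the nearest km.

TG-26: φ = -15.36972°, λ = +178.76500°
DART2: φ = +52.66361°, λ = -160.09667°
Δφ = 68.0333°,  Δλ = 21.1383°
a = sin²(Δφ/2) + cos φ₁ cos φ₂ sin²(Δλ/2) = 0.332641
c = 2·arcsin(√a) = 1.229491 rad = 70.4447°
d = R·c = 6371.01 × 1.229491 = 7833.1 km

7833 km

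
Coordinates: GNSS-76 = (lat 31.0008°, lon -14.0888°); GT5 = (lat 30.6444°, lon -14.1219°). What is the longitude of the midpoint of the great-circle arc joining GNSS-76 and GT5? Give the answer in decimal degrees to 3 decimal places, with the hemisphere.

Bx = cos φ₂ cos Δλ = 0.860347,  By = cos φ₂ sin Δλ = -0.000497
φₘ = atan2(sin φ₁ + sin φ₂, √((cos φ₁ + Bx)² + By²)) = 30.82260°
λₘ = λ₁ + atan2(By, cos φ₁ + Bx) = -14.10538°

14.105°W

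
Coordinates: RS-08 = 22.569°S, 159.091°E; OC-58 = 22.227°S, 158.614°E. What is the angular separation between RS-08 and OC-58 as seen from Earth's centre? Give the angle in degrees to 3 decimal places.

0.558°

Δφ = 0.3420°,  Δλ = -0.4770°
a = sin²(Δφ/2) + cos φ₁ cos φ₂ sin²(Δλ/2) = 0.000024
c = 2·arcsin(√a) = 0.009740 rad = 0.5581°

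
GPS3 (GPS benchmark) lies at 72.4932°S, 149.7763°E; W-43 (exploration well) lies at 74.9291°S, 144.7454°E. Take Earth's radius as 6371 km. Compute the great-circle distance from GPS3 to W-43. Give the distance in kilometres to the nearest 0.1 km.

Δφ = -2.4359°,  Δλ = -5.0309°
a = sin²(Δφ/2) + cos φ₁ cos φ₂ sin²(Δλ/2) = 0.000602
c = 2·arcsin(√a) = 0.049095 rad = 2.8130°
d = R·c = 6371 × 0.049095 = 312.8 km

312.8 km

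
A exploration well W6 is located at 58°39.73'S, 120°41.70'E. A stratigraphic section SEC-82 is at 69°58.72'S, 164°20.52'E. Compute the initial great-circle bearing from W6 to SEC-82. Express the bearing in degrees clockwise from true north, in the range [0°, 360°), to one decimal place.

139.5°

W6: φ = -58.66217°, λ = +120.69500°
SEC-82: φ = -69.97867°, λ = +164.34200°
Δλ = 43.6470°
y = sin Δλ · cos φ₂ = 0.236308
x = cos φ₁ sin φ₂ − sin φ₁ cos φ₂ cos Δλ = -0.277053
θ = atan2(y, x) = 139.5379° → 139.5379° (mod 360°)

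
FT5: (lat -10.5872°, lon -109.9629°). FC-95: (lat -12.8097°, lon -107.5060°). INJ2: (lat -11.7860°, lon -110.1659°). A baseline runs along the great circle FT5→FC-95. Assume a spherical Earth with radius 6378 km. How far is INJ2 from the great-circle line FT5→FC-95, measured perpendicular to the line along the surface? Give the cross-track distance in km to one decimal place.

112.7 km

δ₁₃ = central angle FT5→INJ2 = 0.021210 rad  (haversine)
θ₁₃ = bearing FT5→INJ2 = 189.412°,  θ₁₂ = bearing FT5→FC-95 = 132.974°
dₓₜ = R·arcsin(sin δ₁₃ · sin(θ₁₃ − θ₁₂)) = 6378·arcsin(0.02121·sin(56.438°)) = 112.721 km
|dₓₜ| = 112.721 km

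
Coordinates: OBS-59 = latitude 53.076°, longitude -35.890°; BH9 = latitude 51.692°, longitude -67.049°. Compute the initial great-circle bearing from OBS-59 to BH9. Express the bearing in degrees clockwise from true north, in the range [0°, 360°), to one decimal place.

Δλ = -31.1590°
y = sin Δλ · cos φ₂ = -0.320740
x = cos φ₁ sin φ₂ − sin φ₁ cos φ₂ cos Δλ = 0.047339
θ = atan2(y, x) = -81.6041° → 278.3959° (mod 360°)

278.4°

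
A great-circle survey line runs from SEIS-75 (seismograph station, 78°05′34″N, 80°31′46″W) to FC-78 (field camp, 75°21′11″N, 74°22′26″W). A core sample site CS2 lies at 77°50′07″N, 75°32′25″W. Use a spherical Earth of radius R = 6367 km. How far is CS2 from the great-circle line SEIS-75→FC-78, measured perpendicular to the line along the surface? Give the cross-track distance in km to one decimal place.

SEIS-75: φ = +78.09278°, λ = -80.52944°
FC-78: φ = +75.35306°, λ = -74.37389°
CS2: φ = +77.83528°, λ = -75.54028°
δ₁₃ = central angle SEIS-75→CS2 = 0.018699 rad  (haversine)
θ₁₃ = bearing SEIS-75→CS2 = 101.454°,  θ₁₂ = bearing SEIS-75→FC-78 = 149.685°
dₓₜ = R·arcsin(sin δ₁₃ · sin(θ₁₃ − θ₁₂)) = 6367·arcsin(0.01870·sin(-48.232°)) = -88.798 km
|dₓₜ| = 88.798 km

88.8 km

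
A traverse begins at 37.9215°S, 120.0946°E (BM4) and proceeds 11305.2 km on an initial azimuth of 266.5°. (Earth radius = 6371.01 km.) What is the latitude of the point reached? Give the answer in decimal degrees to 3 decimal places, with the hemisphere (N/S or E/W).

4.425°N

δ = d/R = 11305.2/6371.01 = 1.774475 rad
φ₂ = arcsin(sin φ₁ cos δ + cos φ₁ sin δ cos θ)
   = arcsin(-0.61458·-0.20227 + 0.78885·0.97933·-0.06105) = 4.42481°
λ₂ = λ₁ + atan2(sin θ sin δ cos φ₁, cos δ − sin φ₁ sin φ₂) = 18.73916°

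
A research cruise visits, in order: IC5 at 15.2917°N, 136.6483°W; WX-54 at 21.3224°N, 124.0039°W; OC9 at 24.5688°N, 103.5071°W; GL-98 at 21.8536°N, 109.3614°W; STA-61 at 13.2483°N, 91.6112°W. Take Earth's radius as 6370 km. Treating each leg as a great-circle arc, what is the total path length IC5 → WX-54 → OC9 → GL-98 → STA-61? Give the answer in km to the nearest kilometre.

IC5→WX-54: c = 0.234317 rad, d = 1492.60 km
WX-54→OC9: c = 0.333935 rad, d = 2127.17 km
OC9→GL-98: c = 0.105168 rad, d = 669.92 km
GL-98→STA-61: c = 0.330950 rad, d = 2108.15 km
Total = 1492.60 + 2127.17 + 669.92 + 2108.15 = 6397.84 km

6398 km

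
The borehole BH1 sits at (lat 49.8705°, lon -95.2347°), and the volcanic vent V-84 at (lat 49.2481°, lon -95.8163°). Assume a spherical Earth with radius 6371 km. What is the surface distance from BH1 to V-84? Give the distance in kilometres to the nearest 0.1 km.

Δφ = -0.6224°,  Δλ = -0.5816°
a = sin²(Δφ/2) + cos φ₁ cos φ₂ sin²(Δλ/2) = 0.000040
c = 2·arcsin(√a) = 0.012703 rad = 0.7278°
d = R·c = 6371 × 0.012703 = 80.9 km

80.9 km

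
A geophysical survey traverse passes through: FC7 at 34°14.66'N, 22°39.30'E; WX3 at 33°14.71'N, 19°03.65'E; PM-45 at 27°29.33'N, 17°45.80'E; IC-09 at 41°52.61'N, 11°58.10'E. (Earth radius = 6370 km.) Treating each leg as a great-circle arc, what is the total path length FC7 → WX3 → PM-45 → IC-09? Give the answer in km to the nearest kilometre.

2686 km

FC7: φ = +34.24433°, λ = +22.65500°
WX3: φ = +33.24517°, λ = +19.06083°
PM-45: φ = +27.48883°, λ = +17.76333°
IC-09: φ = +41.87683°, λ = +11.96833°
FC7→WX3: c = 0.054995 rad, d = 350.32 km
WX3→PM-45: c = 0.102346 rad, d = 651.94 km
PM-45→IC-09: c = 0.264361 rad, d = 1683.98 km
Total = 350.32 + 651.94 + 1683.98 = 2686.24 km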